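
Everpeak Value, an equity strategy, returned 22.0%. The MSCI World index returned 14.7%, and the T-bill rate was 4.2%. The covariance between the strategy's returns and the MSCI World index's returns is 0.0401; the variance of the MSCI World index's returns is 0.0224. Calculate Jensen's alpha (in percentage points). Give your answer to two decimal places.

β = Cov / Var = 0.0401 / 0.0224 = 1.7902
E[R] = Rf + β(Rm − Rf) = 4.2% + 1.7902 × (14.7% − 4.2%) = 22.9971%
α = Rp − E[R] = 22.0% − 22.9971% = -0.9971

-1.00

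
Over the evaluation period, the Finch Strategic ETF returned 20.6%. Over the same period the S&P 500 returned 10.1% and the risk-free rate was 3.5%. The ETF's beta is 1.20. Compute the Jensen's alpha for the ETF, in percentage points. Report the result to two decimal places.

CAPM expected return = Rf + β(Rm − Rf) = 3.5% + 1.20 × (10.1% − 3.5%) = 3.5 + 1.20 × 6.60 = 11.4200%
Jensen's α = Rp − E[R] = 20.6% − 11.4200% = 9.1800

9.18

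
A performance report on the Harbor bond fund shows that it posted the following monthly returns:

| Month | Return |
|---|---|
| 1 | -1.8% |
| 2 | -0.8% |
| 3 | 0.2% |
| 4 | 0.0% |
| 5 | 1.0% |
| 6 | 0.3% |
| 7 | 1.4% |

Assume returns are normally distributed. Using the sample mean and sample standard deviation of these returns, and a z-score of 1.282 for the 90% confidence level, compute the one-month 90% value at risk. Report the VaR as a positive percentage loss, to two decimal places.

1.34

μ = (-1.8 − 0.8 + 0.2 + 0 + 1 + 0.3 + 1.4) / 7 = 0.0429%
Sample σ = √[Σ(r − μ)² / 6] = √[6.9571 / 6] = √1.1595 = 1.0768%
VaR = −(μ − z·σ) = −(0.0429 − 1.282 × 1.0768) = −(-1.3376) = 1.3376%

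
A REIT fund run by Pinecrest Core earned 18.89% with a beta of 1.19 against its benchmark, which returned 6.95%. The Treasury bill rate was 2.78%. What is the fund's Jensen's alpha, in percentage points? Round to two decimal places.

CAPM expected return = Rf + β(Rm − Rf) = 2.78% + 1.19 × (6.95% − 2.78%) = 2.78 + 1.19 × 4.17 = 7.7423%
Jensen's α = Rp − E[R] = 18.89% − 7.7423% = 11.1477

11.15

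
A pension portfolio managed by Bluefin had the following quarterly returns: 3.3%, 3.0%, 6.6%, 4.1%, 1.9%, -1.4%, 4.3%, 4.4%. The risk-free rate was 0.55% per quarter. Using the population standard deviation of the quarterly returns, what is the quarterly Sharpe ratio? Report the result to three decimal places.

Mean return r̄ = 26.20 / 8 = 3.2750%
Population std dev = √[37.8750 / 8] = 2.1759%
Sharpe = (r̄ − rf) / σ = (3.2750 − 0.55) / 2.1759 = 2.7250 / 2.1759 = 1.2524

1.252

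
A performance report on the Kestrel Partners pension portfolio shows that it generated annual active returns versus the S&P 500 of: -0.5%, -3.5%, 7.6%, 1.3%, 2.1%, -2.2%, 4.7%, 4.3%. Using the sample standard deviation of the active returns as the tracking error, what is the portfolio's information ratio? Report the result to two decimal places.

Mean return r̄ = 13.80 / 8 = 1.7250%
Σ(r − r̄)² = (-0.5 − 1.7250)² + (-3.5 − 1.7250)² + (7.6 − 1.7250)² + … = 97.9750
σ = √[97.9750 / 7] = 3.7412%
IR = r̄ / tracking error = 1.7250 / 3.7412 = 0.4611

0.46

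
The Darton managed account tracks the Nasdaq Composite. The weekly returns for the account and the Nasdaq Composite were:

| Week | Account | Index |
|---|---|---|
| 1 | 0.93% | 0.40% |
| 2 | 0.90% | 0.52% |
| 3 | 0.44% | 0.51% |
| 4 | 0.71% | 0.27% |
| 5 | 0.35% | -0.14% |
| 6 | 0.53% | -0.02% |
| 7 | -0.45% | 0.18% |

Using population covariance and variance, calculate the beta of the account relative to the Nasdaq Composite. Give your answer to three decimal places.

r̄p = 0.4871%,  r̄m = 0.2457%
Cov = Σ(rp − r̄p)(rm − r̄m) / 7 = 0.0397
Var(rm) = Σ(rm − r̄m)² / 7 = 0.0562
β = Cov / Var = 0.0397 / 0.0562 = 0.7064

0.706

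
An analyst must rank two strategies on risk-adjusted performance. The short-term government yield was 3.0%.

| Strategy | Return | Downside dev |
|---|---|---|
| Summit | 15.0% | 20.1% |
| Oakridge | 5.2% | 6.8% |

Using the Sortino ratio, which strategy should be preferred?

Summit

Summit: Sortino ratio = (15.0% − 3.0%) / 20.1% = 0.597
Oakridge: Sortino ratio = (5.2% − 3.0%) / 6.8% = 0.324
Highest: Summit (0.597).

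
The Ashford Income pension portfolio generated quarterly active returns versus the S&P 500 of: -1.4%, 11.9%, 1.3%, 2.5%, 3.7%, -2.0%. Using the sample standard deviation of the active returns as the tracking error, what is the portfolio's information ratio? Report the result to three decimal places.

r̄ = (-1.4 + 11.9 + 1.3 + 2.5 + 3.7 − 2) / 6 = 2.6667%
Sample std dev = √[126.5333 / 5] = 5.0306%
IR = r̄ / tracking error = 2.6667 / 5.0306 = 0.5301

0.530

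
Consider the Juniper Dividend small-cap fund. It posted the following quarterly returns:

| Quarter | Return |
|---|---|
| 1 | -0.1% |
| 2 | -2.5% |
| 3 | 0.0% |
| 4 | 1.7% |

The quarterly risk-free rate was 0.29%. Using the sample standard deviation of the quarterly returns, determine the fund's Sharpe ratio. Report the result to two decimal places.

-0.30

r̄ = (-0.1 − 2.5 + 0 + 1.7) / 4 = -0.90 / 4 = -0.2250%
Sample σ = √[Σ(r − r̄)² / 3] = √[8.9475 / 3] = √2.9825 = 1.7270%
Sharpe = (r̄ − rf) / σ = (-0.2250 − 0.29) / 1.7270 = -0.5150 / 1.7270 = -0.2982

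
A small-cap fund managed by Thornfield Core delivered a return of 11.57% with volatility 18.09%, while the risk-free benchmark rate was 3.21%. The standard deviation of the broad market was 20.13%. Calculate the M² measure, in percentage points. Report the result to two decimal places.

12.51

Sharpe = (Rp − Rf) / σp = (11.57% − 3.21%) / 18.09% = 0.4621
M² = Rf + Sharpe × σm = 3.21% + 0.4621 × 20.13% = 12.5121%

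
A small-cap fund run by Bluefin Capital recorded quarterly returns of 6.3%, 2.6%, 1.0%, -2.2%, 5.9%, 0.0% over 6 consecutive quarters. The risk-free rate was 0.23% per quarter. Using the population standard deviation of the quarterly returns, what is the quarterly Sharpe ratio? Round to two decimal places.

0.67

Mean return μ = 13.60 / 6 = 2.2667%
Σ(r − μ)² = (6.3 − 2.2667)² + (2.6 − 2.2667)² + … = 56.2733
population σ = √(56.2733 / 6) = √9.3789 = 3.0625%
Sharpe = (μ − rf) / σ = (2.2667 − 0.23) / 3.0625 = 2.0367 / 3.0625 = 0.6650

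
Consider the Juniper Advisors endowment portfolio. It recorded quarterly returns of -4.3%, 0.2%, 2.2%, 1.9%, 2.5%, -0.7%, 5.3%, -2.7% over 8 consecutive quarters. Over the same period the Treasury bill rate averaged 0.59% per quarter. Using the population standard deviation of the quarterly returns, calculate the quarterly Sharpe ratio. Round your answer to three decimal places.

r̄ = (-4.3 + 0.2 + 2.2 + 1.9 + 2.5 − 0.7 + 5.3 − 2.7) / 8 = 4.40 / 8 = 0.5500%
Population σ = √[Σ(r − r̄)² / 8] = √[66.6800 / 8] = √8.3350 = 2.8870%
Sharpe = (r̄ − rf) / σ = (0.5500 − 0.59) / 2.8870 = -0.0400 / 2.8870 = -0.0139

-0.014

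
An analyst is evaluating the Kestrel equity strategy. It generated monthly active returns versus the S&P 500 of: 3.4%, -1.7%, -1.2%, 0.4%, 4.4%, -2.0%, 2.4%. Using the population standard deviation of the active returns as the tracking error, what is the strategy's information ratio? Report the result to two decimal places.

r̄ = (3.4 − 1.7 − 1.2 + 0.4 + 4.4 − 2 + 2.4) / 7 = 0.8143%
Σ(r − r̄)² = 40.5286; population σ = √(40.5286/7) = 2.4062%
IR = r̄ / tracking error = 0.8143 / 2.4062 = 0.3384

0.34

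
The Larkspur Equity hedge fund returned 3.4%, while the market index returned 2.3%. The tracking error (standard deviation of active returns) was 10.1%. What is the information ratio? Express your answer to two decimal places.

0.11

IR = (Rp − Rb) / TE = (3.4% − 2.3%) / 10.1% = 1.10% / 10.1% = 0.1089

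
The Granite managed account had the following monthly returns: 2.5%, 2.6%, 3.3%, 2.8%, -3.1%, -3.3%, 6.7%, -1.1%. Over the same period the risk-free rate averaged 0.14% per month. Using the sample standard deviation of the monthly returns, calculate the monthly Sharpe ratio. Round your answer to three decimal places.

0.333

μ = (2.5 + 2.6 + 3.3 + 2.8 − 3.1 − 3.3 + 6.7 − 1.1) / 8 = 1.3000%
Σ(r − μ)² = 84.8200; sample σ = √(84.8200/7) = 3.4810%
Sharpe = (μ − rf) / σ = (1.3000 − 0.14) / 3.4810 = 1.1600 / 3.4810 = 0.3332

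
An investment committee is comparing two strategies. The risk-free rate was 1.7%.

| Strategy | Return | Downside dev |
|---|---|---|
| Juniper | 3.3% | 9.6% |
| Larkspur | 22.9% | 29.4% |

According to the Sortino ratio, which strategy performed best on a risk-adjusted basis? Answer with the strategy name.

Juniper: Sortino ratio = (3.3% − 1.7%) / 9.6% = 0.167
Larkspur: Sortino ratio = (22.9% − 1.7%) / 29.4% = 0.721
Highest: Larkspur (0.721).

Larkspur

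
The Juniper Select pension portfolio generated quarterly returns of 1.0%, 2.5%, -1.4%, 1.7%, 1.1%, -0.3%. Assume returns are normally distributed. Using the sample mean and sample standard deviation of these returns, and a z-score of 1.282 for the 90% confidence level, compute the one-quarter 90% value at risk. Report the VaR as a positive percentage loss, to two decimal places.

1.03

r̄ = (1 + 2.5 − 1.4 + 1.7 + 1.1 − 0.3) / 6 = 4.60 / 6 = 0.7667%
Σ(r − r̄)² = (1 − 0.7667)² + (2.5 − 0.7667)² + … = 9.8733
sample σ = √(9.8733 / 5) = √1.9747 = 1.4052%
VaR = −(r̄ − z·σ) = −(0.7667 − 1.282 × 1.4052) = −(-1.0348) = 1.0348%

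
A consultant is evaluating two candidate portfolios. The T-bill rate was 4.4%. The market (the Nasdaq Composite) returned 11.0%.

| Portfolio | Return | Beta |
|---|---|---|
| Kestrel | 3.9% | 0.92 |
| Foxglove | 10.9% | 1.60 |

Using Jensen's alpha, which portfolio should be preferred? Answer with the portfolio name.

Foxglove

Kestrel: α = 3.9% − [4.4% + 0.92 × (11.0% − 4.4%)] = -6.572
Foxglove: α = 10.9% − [4.4% + 1.60 × (11.0% − 4.4%)] = -4.060
Highest: Foxglove (-4.060).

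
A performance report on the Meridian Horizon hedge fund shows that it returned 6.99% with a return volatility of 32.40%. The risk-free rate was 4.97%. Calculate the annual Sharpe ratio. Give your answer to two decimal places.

Sharpe = (Rp − Rf) / σp = (6.99% − 4.97%) / 32.40% = 2.02% / 32.40% = 0.0623

0.06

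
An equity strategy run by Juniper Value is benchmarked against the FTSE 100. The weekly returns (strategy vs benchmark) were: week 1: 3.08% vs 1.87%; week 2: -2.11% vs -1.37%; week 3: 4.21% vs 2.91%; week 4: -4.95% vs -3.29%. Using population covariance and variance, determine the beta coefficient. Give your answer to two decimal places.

1.51

r̄p = 0.0575%,  r̄m = 0.0300%
Cov = Σ(rp − r̄p)(rm − r̄m) / 4 = 9.2950
Var(rm) = Σ(rm − r̄m)² / 4 = 6.1656
β = Cov / Var = 9.2950 / 6.1656 = 1.5076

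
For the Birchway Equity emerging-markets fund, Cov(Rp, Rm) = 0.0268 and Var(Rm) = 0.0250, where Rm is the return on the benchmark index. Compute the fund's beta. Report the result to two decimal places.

1.07

β = Cov(Rp, Rm) / Var(Rm) = 0.0268 / 0.0250 = 1.0720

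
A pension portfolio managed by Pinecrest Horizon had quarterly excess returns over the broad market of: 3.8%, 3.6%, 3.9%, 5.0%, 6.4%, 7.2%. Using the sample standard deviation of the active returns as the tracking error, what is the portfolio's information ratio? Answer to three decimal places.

r̄ = (3.8 + 3.6 + 3.9 + 5 + 6.4 + 7.2) / 6 = 4.9833%
Sample std dev = √[11.4083 / 5] = 1.5105%
IR = r̄ / tracking error = 4.9833 / 1.5105 = 3.2991

3.299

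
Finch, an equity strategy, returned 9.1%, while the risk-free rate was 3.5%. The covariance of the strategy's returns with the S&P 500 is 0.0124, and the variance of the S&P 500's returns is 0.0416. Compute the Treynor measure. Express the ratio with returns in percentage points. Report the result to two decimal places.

18.79

β = Cov / Var = 0.0124 / 0.0416 = 0.2981
Treynor = (Rp − Rf) / β = (9.1% − 3.5%) / 0.2981 = 5.60 / 0.2981 = 18.7856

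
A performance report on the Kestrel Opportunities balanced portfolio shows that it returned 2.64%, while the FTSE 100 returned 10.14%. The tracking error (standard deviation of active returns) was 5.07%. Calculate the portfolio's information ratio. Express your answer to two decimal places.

-1.48

IR = (Rp − Rb) / TE = (2.64% − 10.14%) / 5.07% = -7.50% / 5.07% = -1.4793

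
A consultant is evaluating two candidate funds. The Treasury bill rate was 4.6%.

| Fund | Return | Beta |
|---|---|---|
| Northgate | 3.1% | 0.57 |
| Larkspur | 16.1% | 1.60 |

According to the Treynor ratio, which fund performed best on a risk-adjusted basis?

Northgate: Treynor = (3.1% − 4.6%) / 0.57 = -2.632
Larkspur: Treynor = (16.1% − 4.6%) / 1.60 = 7.188
Highest: Larkspur (7.188).

Larkspur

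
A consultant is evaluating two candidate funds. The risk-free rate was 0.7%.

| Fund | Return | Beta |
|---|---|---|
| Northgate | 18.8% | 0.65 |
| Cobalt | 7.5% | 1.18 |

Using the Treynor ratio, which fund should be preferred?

Northgate

Northgate: Treynor = (18.8% − 0.7%) / 0.65 = 27.846
Cobalt: Treynor = (7.5% − 0.7%) / 1.18 = 5.763
Highest: Northgate (27.846).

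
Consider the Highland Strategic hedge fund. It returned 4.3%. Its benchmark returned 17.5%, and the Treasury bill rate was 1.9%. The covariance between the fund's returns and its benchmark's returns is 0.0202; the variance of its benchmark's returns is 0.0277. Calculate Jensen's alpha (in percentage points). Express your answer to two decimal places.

-8.98

β = Cov / Var = 0.0202 / 0.0277 = 0.7292
E[R] = Rf + β(Rm − Rf) = 1.9% + 0.7292 × (17.5% − 1.9%) = 13.2755%
α = Rp − E[R] = 4.3% − 13.2755% = -8.9755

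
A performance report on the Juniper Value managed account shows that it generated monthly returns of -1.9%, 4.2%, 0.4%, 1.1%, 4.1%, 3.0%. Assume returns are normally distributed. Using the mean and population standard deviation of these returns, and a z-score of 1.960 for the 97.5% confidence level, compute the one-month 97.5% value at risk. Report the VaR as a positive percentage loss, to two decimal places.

μ = (-1.9 + 4.2 + 0.4 + 1.1 + 4.1 + 3) / 6 = 1.8167%
Population σ = √[Σ(r − μ)² / 6] = √[28.6283 / 6] = √4.7714 = 2.1844%
VaR = −(μ − z·σ) = −(1.8167 − 1.960 × 2.1844) = −(-2.4647) = 2.4647%

2.46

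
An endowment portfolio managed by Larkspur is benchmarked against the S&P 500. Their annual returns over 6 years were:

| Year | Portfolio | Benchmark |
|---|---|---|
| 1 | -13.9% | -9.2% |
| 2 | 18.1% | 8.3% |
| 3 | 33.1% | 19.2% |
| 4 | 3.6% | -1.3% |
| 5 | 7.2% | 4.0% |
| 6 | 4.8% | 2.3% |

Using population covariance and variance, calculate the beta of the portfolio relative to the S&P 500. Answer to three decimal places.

r̄p = 8.8167%,  r̄m = 3.8833%
Cov = Σ(rp − r̄p)(rm − r̄m) / 6 = 123.8936
Var(rm) = Σ(rm − r̄m)² / 6 = 75.7781
β = Cov / Var = 123.8936 / 75.7781 = 1.6350

1.635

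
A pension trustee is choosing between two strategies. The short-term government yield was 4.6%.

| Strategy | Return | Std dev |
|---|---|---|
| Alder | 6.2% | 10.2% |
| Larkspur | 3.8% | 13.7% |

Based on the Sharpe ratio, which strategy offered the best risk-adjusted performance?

Alder

Alder: Sharpe ratio = (6.2% − 4.6%) / 10.2% = 0.157
Larkspur: Sharpe ratio = (3.8% − 4.6%) / 13.7% = -0.058
Highest: Alder (0.157).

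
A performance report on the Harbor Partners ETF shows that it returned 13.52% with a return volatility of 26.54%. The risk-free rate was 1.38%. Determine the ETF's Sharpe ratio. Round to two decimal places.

0.46

Sharpe = (Rp − Rf) / σp = (13.52% − 1.38%) / 26.54% = 12.14% / 26.54% = 0.4574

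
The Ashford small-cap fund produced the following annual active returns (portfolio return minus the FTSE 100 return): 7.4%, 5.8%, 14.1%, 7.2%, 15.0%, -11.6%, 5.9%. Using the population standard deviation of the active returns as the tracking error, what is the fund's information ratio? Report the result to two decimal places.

0.77

Mean return r̄ = 43.80 / 7 = 6.2571%
Σ(r − r̄)² = (7.4 − 6.2571)² + (5.8 − 6.2571)² + (14.1 − 6.2571)² + … = 459.3571
σ = √[459.3571 / 7] = 8.1008%
IR = r̄ / tracking error = 6.2571 / 8.1008 = 0.7724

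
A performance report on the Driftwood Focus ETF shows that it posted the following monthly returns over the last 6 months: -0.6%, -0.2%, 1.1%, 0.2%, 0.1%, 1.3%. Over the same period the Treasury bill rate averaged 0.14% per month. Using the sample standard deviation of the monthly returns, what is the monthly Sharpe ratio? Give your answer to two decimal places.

0.24

Mean return μ = 1.90 / 6 = 0.3167%
Σ(r − μ)² = (-0.6 − 0.3167)² + (-0.2 − 0.3167)² + … = 2.7483
σ = √[2.7483 / 5] = 0.7414%
Sharpe = (μ − rf) / σ = (0.3167 − 0.14) / 0.7414 = 0.1767 / 0.7414 = 0.2383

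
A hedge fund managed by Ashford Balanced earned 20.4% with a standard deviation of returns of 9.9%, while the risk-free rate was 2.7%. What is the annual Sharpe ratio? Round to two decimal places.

1.79

Sharpe = (Rp − Rf) / σp = (20.4% − 2.7%) / 9.9% = 17.70% / 9.9% = 1.7879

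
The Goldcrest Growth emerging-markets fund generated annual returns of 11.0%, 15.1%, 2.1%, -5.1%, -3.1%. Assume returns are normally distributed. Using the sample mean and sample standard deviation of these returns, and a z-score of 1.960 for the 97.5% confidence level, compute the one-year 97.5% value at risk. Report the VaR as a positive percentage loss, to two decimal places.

13.23

μ = (11 + 15.1 + 2.1 − 5.1 − 3.1) / 5 = 20.00 / 5 = 4.0000%
Σ(r − μ)² = (11 − 4.0000)² + (15.1 − 4.0000)² + … = 309.0400
σ = √[309.0400 / 4] = 8.7898%
VaR = −(μ − z·σ) = −(4.0000 − 1.960 × 8.7898) = −(-13.2280) = 13.2280%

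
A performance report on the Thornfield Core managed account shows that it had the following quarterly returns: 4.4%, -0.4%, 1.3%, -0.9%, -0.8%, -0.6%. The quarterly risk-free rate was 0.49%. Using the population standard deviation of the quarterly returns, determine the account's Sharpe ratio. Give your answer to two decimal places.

Mean return r̄ = 3.00 / 6 = 0.5000%
Population std dev = √[21.5200 / 6] = 1.8938%
Sharpe = (r̄ − rf) / σ = (0.5000 − 0.49) / 1.8938 = 0.0100 / 1.8938 = 0.0053

0.01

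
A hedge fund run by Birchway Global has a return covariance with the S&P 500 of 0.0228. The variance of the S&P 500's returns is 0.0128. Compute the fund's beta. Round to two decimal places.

β = Cov(Rp, Rm) / Var(Rm) = 0.0228 / 0.0128 = 1.7813

1.78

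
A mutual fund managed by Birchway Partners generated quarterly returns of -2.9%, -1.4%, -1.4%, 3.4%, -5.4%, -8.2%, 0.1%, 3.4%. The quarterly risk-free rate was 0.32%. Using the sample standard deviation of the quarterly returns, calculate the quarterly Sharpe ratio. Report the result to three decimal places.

-0.466

r̄ = (-2.9 − 1.4 − 1.4 + 3.4 − 5.4 − 8.2 + 0.1 + 3.4) / 8 = -1.5500%
Σ(r − r̄)² = (-2.9 − (-1.5500))² + (-1.4 − (-1.5500))² + … = 112.6400
σ = √[112.6400 / 7] = 4.0114%
Sharpe = (r̄ − rf) / σ = (-1.5500 − 0.32) / 4.0114 = -1.8700 / 4.0114 = -0.4662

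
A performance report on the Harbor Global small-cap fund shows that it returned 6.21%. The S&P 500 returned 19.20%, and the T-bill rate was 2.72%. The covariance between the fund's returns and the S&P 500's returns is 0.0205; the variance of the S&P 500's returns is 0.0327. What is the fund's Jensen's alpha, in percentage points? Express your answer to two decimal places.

-6.84

β = Cov / Var = 0.0205 / 0.0327 = 0.6269
E[R] = Rf + β(Rm − Rf) = 2.72% + 0.6269 × (19.20% − 2.72%) = 13.0513%
α = Rp − E[R] = 6.21% − 13.0513% = -6.8413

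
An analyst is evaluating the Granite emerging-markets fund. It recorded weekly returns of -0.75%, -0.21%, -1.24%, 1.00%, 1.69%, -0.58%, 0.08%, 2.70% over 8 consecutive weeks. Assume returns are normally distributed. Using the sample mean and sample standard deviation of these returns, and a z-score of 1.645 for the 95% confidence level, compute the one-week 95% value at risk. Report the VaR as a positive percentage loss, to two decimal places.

r̄ = (-0.75 − 0.21 − 1.24 + 1 + 1.69 − 0.58 + 0.08 + 2.7) / 8 = 2.690 / 8 = 0.3363%
Sample σ = √[Σ(r − r̄)² / 7] = √[12.7286 / 7] = √1.8184 = 1.3485%
VaR = −(r̄ − z·σ) = −(0.3363 − 1.645 × 1.3485) = −(-1.8820) = 1.8820%

1.88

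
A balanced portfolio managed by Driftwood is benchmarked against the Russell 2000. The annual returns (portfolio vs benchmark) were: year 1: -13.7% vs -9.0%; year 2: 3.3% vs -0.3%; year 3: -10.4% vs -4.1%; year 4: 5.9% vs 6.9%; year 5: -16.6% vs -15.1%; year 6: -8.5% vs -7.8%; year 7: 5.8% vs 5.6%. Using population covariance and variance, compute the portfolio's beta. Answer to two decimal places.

r̄p = -4.8857%,  r̄m = -3.4000%
Cov = Σ(rp − r̄p)(rm − r̄m) / 7 = 62.6886
Var(rm) = Σ(rm − r̄m)² / 7 = 54.9714
β = Cov / Var = 62.6886 / 54.9714 = 1.1404

1.14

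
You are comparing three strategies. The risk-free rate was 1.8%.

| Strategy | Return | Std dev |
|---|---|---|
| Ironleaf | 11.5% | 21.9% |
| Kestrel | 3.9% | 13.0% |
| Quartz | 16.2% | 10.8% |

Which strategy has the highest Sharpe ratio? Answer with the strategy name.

Quartz

Ironleaf: Sharpe ratio = (11.5% − 1.8%) / 21.9% = 0.443
Kestrel: Sharpe ratio = (3.9% − 1.8%) / 13.0% = 0.162
Quartz: Sharpe ratio = (16.2% − 1.8%) / 10.8% = 1.333
Highest: Quartz (1.333).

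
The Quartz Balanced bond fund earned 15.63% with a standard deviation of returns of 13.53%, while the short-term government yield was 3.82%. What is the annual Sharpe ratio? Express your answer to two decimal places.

Sharpe = (Rp − Rf) / σp = (15.63% − 3.82%) / 13.53% = 11.81% / 13.53% = 0.8729

0.87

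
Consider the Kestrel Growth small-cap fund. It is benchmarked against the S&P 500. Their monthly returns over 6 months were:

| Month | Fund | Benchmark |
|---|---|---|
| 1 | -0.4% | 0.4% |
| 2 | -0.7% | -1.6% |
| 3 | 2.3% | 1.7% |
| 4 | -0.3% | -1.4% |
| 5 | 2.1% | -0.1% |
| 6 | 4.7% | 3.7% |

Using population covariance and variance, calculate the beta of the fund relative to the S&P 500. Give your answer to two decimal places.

0.95

r̄p = 1.2833%,  r̄m = 0.4500%
Cov = Σ(rp − r̄p)(rm − r̄m) / 6 = 3.1675
Var(rm) = Σ(rm − r̄m)² / 6 = 3.3425
β = Cov / Var = 3.1675 / 3.3425 = 0.9476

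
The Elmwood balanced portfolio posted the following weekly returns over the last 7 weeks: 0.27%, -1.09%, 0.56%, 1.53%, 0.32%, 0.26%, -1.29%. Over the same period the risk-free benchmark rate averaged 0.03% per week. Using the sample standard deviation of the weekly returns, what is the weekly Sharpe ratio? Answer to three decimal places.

Mean return r̄ = 0.560 / 7 = 0.0800%
Sample std dev = √[5.7048 / 6] = 0.9751%
Sharpe = (r̄ − rf) / σ = (0.0800 − 0.03) / 0.9751 = 0.0500 / 0.9751 = 0.0513

0.051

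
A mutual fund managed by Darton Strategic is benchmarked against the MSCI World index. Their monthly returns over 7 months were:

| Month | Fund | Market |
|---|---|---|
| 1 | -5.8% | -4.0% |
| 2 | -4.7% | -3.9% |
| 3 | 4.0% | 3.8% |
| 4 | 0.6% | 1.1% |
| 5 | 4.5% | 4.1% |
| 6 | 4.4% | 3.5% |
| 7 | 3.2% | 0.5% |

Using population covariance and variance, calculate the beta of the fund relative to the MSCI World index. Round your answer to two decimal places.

1.22

r̄p = 0.8857%,  r̄m = 0.7286%
Cov = Σ(rp − r̄p)(rm − r̄m) / 7 = 12.6176
Var(rm) = Σ(rm − r̄m)² / 7 = 10.3506
β = Cov / Var = 12.6176 / 10.3506 = 1.2190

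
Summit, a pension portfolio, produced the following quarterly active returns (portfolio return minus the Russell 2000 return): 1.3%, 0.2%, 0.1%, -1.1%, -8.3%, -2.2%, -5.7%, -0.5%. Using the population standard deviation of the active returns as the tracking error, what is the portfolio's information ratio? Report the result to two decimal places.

-0.65

r̄ = (1.3 + 0.2 + 0.1 − 1.1 − 8.3 − 2.2 − 5.7 − 0.5) / 8 = -16.20 / 8 = -2.0250%
Σ(r − r̄)² = (1.3 − (-2.0250))² + (0.2 − (-2.0250))² + (0.1 − (-2.0250))² + … = 76.6150
σ = √[76.6150 / 8] = 3.0947%
IR = r̄ / tracking error = -2.0250 / 3.0947 = -0.6543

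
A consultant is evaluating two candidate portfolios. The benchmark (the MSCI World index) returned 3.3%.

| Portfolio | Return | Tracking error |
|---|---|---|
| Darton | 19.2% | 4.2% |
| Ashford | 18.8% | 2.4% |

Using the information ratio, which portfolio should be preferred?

Darton: IR = (19.2% − 3.3%) / 4.2% = 3.786
Ashford: IR = (18.8% − 3.3%) / 2.4% = 6.458
Highest: Ashford (6.458).

Ashford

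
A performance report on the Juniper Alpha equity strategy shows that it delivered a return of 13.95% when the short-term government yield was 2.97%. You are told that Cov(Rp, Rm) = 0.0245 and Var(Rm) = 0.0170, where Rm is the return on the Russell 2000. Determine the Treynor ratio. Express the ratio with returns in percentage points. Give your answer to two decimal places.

7.62

β = Cov / Var = 0.0245 / 0.0170 = 1.4412
Treynor = (Rp − Rf) / β = (13.95% − 2.97%) / 1.4412 = 10.98 / 1.4412 = 7.6187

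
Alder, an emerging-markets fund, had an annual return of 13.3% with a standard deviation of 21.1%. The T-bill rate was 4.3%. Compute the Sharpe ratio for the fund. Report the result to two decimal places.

0.43

Sharpe = (Rp − Rf) / σp = (13.3% − 4.3%) / 21.1% = 9.00% / 21.1% = 0.4265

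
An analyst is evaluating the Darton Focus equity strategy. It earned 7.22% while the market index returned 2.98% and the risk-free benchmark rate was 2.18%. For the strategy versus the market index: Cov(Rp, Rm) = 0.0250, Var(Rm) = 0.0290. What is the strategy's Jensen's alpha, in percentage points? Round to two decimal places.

4.35

β = Cov / Var = 0.0250 / 0.0290 = 0.8621
E[R] = Rf + β(Rm − Rf) = 2.18% + 0.8621 × (2.98% − 2.18%) = 2.8697%
α = Rp − E[R] = 7.22% − 2.8697% = 4.3503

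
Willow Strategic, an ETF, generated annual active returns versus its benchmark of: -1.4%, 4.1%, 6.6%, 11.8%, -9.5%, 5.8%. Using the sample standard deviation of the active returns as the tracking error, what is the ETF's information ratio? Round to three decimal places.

μ = (-1.4 + 4.1 + 6.6 + 11.8 − 9.5 + 5.8) / 6 = 2.9000%
Σ(r − μ)² = (-1.4 − 2.9000)² + (4.1 − 2.9000)² + … = 275.0000
sample σ = √(275.0000 / 5) = √55.0000 = 7.4162%
IR = μ / tracking error = 2.9000 / 7.4162 = 0.3910

0.391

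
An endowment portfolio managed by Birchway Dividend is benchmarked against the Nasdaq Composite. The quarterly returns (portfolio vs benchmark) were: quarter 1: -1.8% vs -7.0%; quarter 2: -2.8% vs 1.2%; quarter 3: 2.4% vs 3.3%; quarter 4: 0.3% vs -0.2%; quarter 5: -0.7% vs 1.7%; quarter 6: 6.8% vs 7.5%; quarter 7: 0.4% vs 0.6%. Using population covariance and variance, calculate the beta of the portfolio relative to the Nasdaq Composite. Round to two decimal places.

0.55

r̄p = 0.6571%,  r̄m = 1.0143%
Cov = Σ(rp − r̄p)(rm − r̄m) / 7 = 8.9263
Var(rm) = Σ(rm − r̄m)² / 7 = 16.2384
β = Cov / Var = 8.9263 / 16.2384 = 0.5497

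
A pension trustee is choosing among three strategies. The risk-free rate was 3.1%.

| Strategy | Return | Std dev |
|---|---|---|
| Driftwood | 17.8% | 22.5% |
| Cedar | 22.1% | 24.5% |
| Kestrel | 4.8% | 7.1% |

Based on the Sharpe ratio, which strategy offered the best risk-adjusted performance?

Driftwood: Sharpe ratio = (17.8% − 3.1%) / 22.5% = 0.653
Cedar: Sharpe ratio = (22.1% − 3.1%) / 24.5% = 0.776
Kestrel: Sharpe ratio = (4.8% − 3.1%) / 7.1% = 0.239
Highest: Cedar (0.776).

Cedar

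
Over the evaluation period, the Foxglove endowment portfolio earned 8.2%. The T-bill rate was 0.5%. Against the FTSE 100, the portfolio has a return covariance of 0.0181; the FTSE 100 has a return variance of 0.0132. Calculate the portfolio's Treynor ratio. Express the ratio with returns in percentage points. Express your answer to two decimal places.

5.62

β = Cov / Var = 0.0181 / 0.0132 = 1.3712
Treynor = (Rp − Rf) / β = (8.2% − 0.5%) / 1.3712 = 7.70 / 1.3712 = 5.6155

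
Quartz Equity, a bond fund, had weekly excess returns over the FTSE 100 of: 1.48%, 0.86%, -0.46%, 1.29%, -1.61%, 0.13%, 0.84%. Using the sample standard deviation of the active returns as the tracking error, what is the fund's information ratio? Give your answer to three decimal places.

Mean return μ = 2.530 / 7 = 0.3614%
Sample σ = √[Σ(r − μ)² / 6] = √[7.2059 / 6] = √1.2010 = 1.0959%
IR = μ / tracking error = 0.3614 / 1.0959 = 0.3298

0.330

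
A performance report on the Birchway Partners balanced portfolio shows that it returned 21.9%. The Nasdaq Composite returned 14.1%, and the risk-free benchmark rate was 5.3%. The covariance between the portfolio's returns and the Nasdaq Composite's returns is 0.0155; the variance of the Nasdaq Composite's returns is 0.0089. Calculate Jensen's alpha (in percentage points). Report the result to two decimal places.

β = Cov / Var = 0.0155 / 0.0089 = 1.7416
E[R] = Rf + β(Rm − Rf) = 5.3% + 1.7416 × (14.1% − 5.3%) = 20.6261%
α = Rp − E[R] = 21.9% − 20.6261% = 1.2739

1.27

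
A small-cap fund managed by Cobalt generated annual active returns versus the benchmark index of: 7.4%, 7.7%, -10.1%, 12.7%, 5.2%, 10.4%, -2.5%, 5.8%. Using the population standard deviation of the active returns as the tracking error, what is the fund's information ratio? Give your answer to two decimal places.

0.66

Mean return μ = 36.60 / 8 = 4.5750%
Σ(r − μ)² = (7.4 − 4.5750)² + (7.7 − 4.5750)² + … = 384.9950
population σ = √(384.9950 / 8) = √48.1244 = 6.9372%
IR = μ / tracking error = 4.5750 / 6.9372 = 0.6595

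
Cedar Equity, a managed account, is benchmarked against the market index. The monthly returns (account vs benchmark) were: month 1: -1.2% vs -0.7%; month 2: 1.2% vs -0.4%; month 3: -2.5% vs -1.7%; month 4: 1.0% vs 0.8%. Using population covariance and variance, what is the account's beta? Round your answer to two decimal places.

1.47

r̄p = -0.3750%,  r̄m = -0.5000%
Cov = Σ(rp − r̄p)(rm − r̄m) / 4 = 1.1650
Var(rm) = Σ(rm − r̄m)² / 4 = 0.7950
β = Cov / Var = 1.1650 / 0.7950 = 1.4654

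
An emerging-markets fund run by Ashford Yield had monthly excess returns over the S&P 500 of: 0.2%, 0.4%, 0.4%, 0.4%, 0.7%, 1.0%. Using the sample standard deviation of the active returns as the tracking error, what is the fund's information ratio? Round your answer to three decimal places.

1.808

Mean return μ = 3.10 / 6 = 0.5167%
Σ(r − μ)² = 0.4083; sample σ = √(0.4083/5) = 0.2858%
IR = μ / tracking error = 0.5167 / 0.2858 = 1.8079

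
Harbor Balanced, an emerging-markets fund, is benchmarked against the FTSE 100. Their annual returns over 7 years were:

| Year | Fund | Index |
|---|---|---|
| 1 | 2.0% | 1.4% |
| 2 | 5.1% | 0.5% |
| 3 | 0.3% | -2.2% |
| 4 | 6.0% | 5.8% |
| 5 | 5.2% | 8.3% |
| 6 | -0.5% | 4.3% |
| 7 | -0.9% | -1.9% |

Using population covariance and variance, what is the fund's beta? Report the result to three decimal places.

0.450

r̄p = 2.4571%,  r̄m = 2.3143%
Cov = Σ(rp − r̄p)(rm − r̄m) / 7 = 6.0578
Var(rm) = Σ(rm − r̄m)² / 7 = 13.4555
β = Cov / Var = 6.0578 / 13.4555 = 0.4502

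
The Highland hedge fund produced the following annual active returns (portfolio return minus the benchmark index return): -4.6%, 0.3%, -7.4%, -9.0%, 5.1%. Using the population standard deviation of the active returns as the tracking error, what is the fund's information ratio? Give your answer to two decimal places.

r̄ = (-4.6 + 0.3 − 7.4 − 9 + 5.1) / 5 = -15.60 / 5 = -3.1200%
Population std dev = √[134.3480 / 5] = 5.1836%
IR = r̄ / tracking error = -3.1200 / 5.1836 = -0.6019

-0.60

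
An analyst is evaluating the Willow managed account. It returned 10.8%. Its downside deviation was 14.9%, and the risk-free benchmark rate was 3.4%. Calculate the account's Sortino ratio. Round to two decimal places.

0.50

Sortino = (Rp − Rf) / σd = (10.8% − 3.4%) / 14.9% = 7.40% / 14.9% = 0.4966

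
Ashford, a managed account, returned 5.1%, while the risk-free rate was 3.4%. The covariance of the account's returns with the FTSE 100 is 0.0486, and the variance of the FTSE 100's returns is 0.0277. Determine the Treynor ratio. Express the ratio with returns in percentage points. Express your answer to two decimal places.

β = Cov / Var = 0.0486 / 0.0277 = 1.7545
Treynor = (Rp − Rf) / β = (5.1% − 3.4%) / 1.7545 = 1.70 / 1.7545 = 0.9689

0.97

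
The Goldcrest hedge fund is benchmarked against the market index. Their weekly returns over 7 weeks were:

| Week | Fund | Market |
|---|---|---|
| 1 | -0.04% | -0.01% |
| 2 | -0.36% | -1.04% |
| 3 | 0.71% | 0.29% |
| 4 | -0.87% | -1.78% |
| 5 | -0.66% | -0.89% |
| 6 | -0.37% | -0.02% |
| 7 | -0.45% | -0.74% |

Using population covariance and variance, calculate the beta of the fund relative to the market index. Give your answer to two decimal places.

0.58

r̄p = -0.2914%,  r̄m = -0.5986%
Cov = Σ(rp − r̄p)(rm − r̄m) / 7 = 0.2623
Var(rm) = Σ(rm − r̄m)² / 7 = 0.4523
β = Cov / Var = 0.2623 / 0.4523 = 0.5799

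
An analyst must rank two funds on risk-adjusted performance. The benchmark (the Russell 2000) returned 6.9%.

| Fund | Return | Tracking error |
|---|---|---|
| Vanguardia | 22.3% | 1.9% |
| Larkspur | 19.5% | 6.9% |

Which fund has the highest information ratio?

Vanguardia: IR = (22.3% − 6.9%) / 1.9% = 8.105
Larkspur: IR = (19.5% − 6.9%) / 6.9% = 1.826
Highest: Vanguardia (8.105).

Vanguardia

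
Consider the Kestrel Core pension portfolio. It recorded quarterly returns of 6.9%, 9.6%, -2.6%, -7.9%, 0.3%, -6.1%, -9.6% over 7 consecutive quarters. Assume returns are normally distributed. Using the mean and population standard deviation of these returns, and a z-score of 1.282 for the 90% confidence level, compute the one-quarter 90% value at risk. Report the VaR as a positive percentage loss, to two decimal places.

r̄ = (6.9 + 9.6 − 2.6 − 7.9 + 0.3 − 6.1 − 9.6) / 7 = -9.40 / 7 = -1.3429%
Population std dev = √[325.7771 / 7] = 6.8220%
VaR = −(r̄ − z·σ) = −(-1.3429 − 1.282 × 6.8220) = −(-10.0887) = 10.0887%

10.09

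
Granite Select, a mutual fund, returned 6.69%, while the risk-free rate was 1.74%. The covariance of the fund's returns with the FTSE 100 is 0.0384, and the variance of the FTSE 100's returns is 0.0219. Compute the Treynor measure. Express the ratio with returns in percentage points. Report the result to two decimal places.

β = Cov / Var = 0.0384 / 0.0219 = 1.7534
Treynor = (Rp − Rf) / β = (6.69% − 1.74%) / 1.7534 = 4.95 / 1.7534 = 2.8231

2.82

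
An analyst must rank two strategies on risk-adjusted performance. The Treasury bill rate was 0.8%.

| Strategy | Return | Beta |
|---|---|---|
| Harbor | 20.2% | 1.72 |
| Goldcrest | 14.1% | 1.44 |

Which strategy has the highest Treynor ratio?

Harbor: Treynor = (20.2% − 0.8%) / 1.72 = 11.279
Goldcrest: Treynor = (14.1% − 0.8%) / 1.44 = 9.236
Highest: Harbor (11.279).

Harbor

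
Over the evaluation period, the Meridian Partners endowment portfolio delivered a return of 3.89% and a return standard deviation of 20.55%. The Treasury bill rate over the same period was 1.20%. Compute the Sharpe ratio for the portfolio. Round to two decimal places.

Sharpe = (Rp − Rf) / σp = (3.89% − 1.20%) / 20.55% = 2.69% / 20.55% = 0.1309

0.13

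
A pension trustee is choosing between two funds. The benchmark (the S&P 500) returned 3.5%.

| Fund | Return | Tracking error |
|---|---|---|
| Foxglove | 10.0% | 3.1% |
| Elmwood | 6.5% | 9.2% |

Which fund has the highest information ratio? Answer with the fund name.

Foxglove: IR = (10.0% − 3.5%) / 3.1% = 2.097
Elmwood: IR = (6.5% − 3.5%) / 9.2% = 0.326
Highest: Foxglove (2.097).

Foxglove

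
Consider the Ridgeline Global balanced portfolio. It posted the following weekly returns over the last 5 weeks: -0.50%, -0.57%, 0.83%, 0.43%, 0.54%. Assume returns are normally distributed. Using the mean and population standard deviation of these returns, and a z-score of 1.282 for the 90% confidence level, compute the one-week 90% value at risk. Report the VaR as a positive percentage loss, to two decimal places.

0.59

r̄ = (-0.5 − 0.57 + 0.83 + 0.43 + 0.54) / 5 = 0.1460%
Population std dev = √[1.6337 / 5] = 0.5716%
VaR = −(r̄ − z·σ) = −(0.1460 − 1.282 × 0.5716) = −(-0.5868) = 0.5868%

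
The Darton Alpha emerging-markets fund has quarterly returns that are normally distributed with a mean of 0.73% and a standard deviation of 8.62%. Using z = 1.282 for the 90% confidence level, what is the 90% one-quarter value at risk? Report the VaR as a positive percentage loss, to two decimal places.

VaR (as % loss) = −(μ − z·σ) = −(0.73% − 1.282 × 8.62%) = −(-10.32084%) = 10.32084%

10.32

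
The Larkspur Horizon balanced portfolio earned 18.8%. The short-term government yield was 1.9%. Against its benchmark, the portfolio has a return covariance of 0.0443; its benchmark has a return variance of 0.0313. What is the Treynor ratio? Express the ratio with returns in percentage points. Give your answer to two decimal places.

β = Cov / Var = 0.0443 / 0.0313 = 1.4153
Treynor = (Rp − Rf) / β = (18.8% − 1.9%) / 1.4153 = 16.90 / 1.4153 = 11.9409

11.94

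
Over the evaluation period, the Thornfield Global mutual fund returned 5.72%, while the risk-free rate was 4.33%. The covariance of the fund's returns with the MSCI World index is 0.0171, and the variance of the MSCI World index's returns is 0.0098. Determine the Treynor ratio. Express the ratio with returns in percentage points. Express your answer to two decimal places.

β = Cov / Var = 0.0171 / 0.0098 = 1.7449
Treynor = (Rp − Rf) / β = (5.72% − 4.33%) / 1.7449 = 1.39 / 1.7449 = 0.7966

0.80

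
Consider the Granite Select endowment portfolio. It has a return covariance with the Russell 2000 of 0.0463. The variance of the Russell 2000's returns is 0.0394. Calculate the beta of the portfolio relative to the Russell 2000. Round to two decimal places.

β = Cov(Rp, Rm) / Var(Rm) = 0.0463 / 0.0394 = 1.1751

1.18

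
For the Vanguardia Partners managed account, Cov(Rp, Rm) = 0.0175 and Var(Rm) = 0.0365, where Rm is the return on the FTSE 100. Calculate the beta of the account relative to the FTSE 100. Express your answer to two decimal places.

0.48

β = Cov(Rp, Rm) / Var(Rm) = 0.0175 / 0.0365 = 0.4795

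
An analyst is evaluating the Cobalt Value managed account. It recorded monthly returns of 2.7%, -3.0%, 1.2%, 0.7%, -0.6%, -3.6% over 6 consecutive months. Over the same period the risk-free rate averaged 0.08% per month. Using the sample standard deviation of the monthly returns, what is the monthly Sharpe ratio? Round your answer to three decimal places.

r̄ = (2.7 − 3 + 1.2 + 0.7 − 0.6 − 3.6) / 6 = -0.4333%
Σ(r − r̄)² = (2.7 − (-0.4333))² + (-3 − (-0.4333))² + … = 30.4133
sample σ = √(30.4133 / 5) = √6.0827 = 2.4663%
Sharpe = (r̄ − rf) / σ = (-0.4333 − 0.08) / 2.4663 = -0.5133 / 2.4663 = -0.2081

-0.208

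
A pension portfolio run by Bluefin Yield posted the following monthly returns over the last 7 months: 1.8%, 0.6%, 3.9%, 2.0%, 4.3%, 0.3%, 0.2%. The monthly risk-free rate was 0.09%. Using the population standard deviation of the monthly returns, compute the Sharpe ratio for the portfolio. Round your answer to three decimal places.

Mean return μ = 13.10 / 7 = 1.8714%
Population σ = √[Σ(r − μ)² / 7] = √[16.9143 / 7] = √2.4163 = 1.5544%
Sharpe = (μ − rf) / σ = (1.8714 − 0.09) / 1.5544 = 1.7814 / 1.5544 = 1.1460

1.146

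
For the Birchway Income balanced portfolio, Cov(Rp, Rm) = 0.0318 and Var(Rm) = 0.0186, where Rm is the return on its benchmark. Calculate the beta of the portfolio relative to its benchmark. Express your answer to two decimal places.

1.71

β = Cov(Rp, Rm) / Var(Rm) = 0.0318 / 0.0186 = 1.7097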